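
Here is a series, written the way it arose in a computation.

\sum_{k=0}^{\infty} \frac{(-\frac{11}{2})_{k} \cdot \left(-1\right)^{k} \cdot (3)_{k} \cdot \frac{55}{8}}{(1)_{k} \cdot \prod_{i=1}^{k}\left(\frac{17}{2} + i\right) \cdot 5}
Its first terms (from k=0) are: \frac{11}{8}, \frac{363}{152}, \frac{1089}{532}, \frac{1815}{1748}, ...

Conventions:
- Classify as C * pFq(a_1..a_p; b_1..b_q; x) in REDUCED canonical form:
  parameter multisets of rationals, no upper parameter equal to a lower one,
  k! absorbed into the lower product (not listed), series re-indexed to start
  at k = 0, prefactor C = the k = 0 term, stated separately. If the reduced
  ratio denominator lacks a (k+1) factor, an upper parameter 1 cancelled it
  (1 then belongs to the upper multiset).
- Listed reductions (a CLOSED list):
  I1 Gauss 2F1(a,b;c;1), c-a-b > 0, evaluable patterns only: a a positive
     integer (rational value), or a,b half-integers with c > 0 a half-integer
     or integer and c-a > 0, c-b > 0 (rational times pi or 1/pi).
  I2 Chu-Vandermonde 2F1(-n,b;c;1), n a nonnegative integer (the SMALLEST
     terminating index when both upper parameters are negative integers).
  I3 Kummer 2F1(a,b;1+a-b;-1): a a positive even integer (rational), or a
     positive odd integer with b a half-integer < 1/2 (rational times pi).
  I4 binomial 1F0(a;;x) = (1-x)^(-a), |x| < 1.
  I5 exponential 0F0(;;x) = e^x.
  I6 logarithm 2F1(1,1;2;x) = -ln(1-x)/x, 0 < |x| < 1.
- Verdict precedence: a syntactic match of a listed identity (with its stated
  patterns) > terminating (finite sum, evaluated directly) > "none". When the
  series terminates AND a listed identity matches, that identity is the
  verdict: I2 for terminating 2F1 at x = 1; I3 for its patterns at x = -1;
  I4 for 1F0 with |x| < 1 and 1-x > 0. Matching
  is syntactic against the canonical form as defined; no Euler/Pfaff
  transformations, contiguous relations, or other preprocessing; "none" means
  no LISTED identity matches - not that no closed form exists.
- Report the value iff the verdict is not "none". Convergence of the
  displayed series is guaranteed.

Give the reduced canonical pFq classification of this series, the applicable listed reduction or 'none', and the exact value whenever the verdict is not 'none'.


Key step: x = -1 and (1)_k (prefactor 11/8) is k! itself.
Ratio: r(k) = -1 * (k-\frac{11}{2}) (k+3) / [(k+\frac{19}{2}) (k+1)] - poly over poly, x = -1 from leading terms; C = \frac{11}{8} at k = 0.

With C = \frac{11}{8}: the canonical form is 2F1(-\frac{11}{2}, 3; \frac{19}{2}; -1). Verdict: the Kummer evaluation I3 applies (x = -1; c = \frac{19}{2} equals 1+a-b for upper {-\frac{11}{2}, 3}: listed pattern). Value: \frac{1203345}{524288} \cdot \pi.


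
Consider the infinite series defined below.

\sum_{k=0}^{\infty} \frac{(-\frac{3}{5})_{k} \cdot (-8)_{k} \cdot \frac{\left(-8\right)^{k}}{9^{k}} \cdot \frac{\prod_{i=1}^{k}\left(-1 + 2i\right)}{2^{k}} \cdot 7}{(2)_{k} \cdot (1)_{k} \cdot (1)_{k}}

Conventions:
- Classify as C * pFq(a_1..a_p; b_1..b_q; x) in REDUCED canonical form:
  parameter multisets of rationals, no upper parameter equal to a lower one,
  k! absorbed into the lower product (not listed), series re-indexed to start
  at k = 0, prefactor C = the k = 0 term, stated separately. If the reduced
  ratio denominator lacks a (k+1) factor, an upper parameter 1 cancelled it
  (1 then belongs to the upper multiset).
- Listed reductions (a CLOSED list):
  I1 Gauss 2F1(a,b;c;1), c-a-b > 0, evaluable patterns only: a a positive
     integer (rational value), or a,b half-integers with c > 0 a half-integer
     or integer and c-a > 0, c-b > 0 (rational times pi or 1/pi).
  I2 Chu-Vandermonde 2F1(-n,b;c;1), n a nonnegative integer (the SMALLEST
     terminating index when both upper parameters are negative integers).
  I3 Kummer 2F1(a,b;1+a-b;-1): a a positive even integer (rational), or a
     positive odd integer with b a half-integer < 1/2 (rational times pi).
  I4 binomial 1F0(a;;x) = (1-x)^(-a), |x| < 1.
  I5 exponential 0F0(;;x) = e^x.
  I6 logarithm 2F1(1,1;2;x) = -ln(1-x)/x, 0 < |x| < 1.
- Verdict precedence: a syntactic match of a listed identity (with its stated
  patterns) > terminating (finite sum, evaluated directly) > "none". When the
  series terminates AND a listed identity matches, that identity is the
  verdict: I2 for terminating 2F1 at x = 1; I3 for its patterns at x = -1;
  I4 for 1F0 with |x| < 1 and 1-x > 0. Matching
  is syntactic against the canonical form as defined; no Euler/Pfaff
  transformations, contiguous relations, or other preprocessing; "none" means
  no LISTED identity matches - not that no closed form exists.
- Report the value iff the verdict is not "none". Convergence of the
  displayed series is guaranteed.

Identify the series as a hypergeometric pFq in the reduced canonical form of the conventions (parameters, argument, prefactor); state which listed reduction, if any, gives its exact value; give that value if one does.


First insight: with t_0 = 7, the two geometric factors (prefactor 7) combine into one argument.
Ratio: r(k) = -\frac{8}{9} * (k-8) (k-\frac{3}{5}) (k+\frac{1}{2}) / [(k+1) (k+2) (k+1)] - rational; roots negated = parameters, x = -\frac{8}{9}, C = 7.

Reduced: x = -\frac{8}{9}, 3F2, upper = {-8, -\frac{3}{5}, \frac{1}{2}}, lower = {1, 2}, C = 7. Verdict: terminating - no listed pattern fits, but -8 in the upper list cuts the series at k = 8; direct evaluation. Its exact value is -\frac{3002566788907}{622782421875}.


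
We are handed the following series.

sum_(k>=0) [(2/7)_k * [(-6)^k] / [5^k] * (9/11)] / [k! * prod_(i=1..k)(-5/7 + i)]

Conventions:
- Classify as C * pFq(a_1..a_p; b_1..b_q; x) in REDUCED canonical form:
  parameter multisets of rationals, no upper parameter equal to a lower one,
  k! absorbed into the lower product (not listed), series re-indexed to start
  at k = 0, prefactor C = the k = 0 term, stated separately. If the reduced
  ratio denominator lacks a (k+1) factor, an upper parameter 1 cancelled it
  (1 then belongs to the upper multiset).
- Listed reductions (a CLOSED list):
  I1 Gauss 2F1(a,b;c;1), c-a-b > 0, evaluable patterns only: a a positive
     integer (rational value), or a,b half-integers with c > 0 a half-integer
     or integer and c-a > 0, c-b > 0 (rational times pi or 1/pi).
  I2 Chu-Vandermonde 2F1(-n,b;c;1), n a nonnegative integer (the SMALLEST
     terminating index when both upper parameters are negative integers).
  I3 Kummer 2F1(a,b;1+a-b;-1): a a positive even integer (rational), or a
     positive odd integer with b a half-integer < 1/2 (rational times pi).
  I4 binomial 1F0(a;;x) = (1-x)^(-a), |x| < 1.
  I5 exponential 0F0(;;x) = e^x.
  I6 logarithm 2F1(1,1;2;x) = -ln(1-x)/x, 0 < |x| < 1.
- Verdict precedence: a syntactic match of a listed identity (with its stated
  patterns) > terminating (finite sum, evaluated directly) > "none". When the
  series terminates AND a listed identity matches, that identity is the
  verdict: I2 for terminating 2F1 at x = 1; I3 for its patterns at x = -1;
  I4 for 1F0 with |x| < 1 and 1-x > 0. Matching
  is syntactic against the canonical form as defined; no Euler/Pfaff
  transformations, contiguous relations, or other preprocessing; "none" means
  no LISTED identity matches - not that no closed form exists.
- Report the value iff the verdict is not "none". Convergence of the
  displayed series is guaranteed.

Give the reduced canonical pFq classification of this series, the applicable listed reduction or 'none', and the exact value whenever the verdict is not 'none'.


x = -6/5 here; the reduced form reads 0F0, upper {-}, lower {-}, C = 9/11. Verdict at x = -6/5: the exponential series (I5) matches (the 0F0 exponential series at x = -6/5). Sum: (9/11) * e^(-6/5).

Key step: from the first term 9/11: the two geometric factors (C = 9/11, x = -6/5) combine into one argument.
Ratio: r(k) = (-6/5) * 1 / [(k+1)] - poly over poly, x = (-6/5) from leading terms; C = 9/11 at k = 0.


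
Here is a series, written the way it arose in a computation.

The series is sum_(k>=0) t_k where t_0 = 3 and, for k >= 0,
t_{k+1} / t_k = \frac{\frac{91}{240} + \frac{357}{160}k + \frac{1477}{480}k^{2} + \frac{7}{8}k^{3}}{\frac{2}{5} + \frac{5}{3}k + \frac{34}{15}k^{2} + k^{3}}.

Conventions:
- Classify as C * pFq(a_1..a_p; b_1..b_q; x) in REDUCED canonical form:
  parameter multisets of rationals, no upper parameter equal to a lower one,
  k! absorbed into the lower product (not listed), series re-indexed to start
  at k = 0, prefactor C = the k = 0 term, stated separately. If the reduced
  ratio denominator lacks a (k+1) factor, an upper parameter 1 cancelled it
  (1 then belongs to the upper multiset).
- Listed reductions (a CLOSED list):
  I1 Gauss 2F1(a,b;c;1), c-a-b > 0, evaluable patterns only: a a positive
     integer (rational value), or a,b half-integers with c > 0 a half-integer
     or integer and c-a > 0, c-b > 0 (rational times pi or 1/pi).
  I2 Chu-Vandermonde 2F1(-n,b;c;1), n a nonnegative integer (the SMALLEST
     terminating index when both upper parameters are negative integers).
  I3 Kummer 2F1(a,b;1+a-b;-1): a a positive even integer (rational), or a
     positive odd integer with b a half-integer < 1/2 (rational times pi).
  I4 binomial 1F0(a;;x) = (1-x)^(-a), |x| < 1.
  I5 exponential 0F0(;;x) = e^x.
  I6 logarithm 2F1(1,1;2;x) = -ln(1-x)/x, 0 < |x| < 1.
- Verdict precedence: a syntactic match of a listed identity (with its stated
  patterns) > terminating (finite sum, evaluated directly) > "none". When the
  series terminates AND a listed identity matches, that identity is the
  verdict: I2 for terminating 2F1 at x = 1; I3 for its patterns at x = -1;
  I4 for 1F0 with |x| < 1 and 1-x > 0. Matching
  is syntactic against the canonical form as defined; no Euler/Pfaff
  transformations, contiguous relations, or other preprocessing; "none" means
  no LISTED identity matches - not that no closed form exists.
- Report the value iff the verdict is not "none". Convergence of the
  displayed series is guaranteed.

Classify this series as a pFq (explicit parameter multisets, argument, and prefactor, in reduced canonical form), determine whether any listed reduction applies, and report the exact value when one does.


Reduced: x = \frac{7}{8}, 2F1, upper = {\frac{1}{4}, \frac{13}{5}}, lower = {\frac{3}{5}}, C = 3. Verdict: none. No listed pattern accepts 2F1(\frac{1}{4}, \frac{13}{5}; \frac{3}{5}; \frac{7}{8}).

First insight: t_0 = 3 here, and cancel k + 2/3 from the displayed ratio first; then C = 3.
Step ratio: r(k) = \frac{7}{8} * (k+\frac{1}{4}) (k+\frac{13}{5}) / [(k+\frac{3}{5}) (k+1)] - rational in k. x = \frac{7}{8}; t_0 = 3; negate the roots.


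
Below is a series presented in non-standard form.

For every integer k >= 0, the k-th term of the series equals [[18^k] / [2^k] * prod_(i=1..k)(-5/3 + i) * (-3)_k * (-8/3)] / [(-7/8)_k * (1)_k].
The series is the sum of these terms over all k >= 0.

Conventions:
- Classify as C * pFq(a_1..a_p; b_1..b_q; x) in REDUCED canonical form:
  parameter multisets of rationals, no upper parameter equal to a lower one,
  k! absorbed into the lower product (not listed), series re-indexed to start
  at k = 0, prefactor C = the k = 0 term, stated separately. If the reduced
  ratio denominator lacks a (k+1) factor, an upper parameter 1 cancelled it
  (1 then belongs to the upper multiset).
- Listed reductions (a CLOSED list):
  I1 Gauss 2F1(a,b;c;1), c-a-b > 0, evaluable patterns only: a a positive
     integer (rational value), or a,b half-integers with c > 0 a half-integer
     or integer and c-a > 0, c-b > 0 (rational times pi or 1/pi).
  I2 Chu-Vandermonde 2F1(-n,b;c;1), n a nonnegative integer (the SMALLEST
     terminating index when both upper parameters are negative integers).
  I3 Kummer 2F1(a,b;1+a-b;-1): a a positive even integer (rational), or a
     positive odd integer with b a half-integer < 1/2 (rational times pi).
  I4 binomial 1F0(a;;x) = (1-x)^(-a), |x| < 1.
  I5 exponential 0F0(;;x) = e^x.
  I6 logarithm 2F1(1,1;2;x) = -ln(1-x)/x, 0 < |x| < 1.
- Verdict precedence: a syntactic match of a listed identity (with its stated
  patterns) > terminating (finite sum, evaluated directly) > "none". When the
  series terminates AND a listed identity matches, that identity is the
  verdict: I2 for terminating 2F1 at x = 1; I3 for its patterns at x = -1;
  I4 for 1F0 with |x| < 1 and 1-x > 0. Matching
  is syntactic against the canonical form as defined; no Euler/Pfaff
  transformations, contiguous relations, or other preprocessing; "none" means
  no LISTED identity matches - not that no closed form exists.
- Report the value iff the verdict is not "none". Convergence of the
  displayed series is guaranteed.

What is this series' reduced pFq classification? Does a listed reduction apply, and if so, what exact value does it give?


This is -8/3 * 2F1(-3, -2/3; -7/8; 9) in reduced canonical form. Verdict: terminating (-3 upstairs). 4 nonzero terms in all; added directly. Sum: 71752/21.

Structural cue: t_0 being -8/3, the running product (C = -8/3) telescopes to a rising factorial.
Ratio: r(k) = 9 * (k-3) (k-2/3) / [(k-7/8) (k+1)] - rational; roots negated = parameters, x = 9, C = -8/3.


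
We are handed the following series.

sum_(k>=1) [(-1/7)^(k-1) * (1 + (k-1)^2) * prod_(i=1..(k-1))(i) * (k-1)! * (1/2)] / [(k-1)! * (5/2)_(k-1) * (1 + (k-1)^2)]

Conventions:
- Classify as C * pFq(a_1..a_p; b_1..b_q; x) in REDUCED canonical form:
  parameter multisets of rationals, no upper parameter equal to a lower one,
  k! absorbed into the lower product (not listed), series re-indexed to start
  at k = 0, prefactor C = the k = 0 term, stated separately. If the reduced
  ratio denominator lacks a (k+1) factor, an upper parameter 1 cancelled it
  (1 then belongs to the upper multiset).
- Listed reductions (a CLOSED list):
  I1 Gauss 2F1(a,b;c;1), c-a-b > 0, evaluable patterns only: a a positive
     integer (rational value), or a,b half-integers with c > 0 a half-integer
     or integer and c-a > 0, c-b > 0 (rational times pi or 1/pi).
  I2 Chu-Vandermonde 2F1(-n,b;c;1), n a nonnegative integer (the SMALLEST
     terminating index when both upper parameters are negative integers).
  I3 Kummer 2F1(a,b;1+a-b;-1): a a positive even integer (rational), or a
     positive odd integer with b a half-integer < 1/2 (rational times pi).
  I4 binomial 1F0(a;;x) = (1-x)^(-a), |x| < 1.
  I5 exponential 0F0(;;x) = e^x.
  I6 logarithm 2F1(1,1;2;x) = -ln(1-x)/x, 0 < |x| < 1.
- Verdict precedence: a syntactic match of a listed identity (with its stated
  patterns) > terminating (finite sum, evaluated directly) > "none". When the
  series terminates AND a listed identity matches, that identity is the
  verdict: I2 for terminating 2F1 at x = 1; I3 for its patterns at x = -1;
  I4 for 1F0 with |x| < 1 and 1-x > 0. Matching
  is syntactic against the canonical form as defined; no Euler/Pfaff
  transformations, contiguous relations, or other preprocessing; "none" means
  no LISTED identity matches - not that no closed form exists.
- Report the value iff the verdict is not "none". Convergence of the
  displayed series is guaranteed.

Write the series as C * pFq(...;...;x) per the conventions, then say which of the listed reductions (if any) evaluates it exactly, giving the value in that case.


At argument -1/7: a 2F1 with upper {1, 1}, lower {5/2}, scaled by C = 1/2. Verdict: none here - no I1-I6 shape fits x = -1/7 with lower {5/2}.

Structural cue: from the first term 1/2: the running product (C = 1/2) telescopes to a rising factorial.
Ratio: r(k) = (-1/7) * (k+1) (k+1) / [(k+5/2) (k+1)] - rational in k. x = (-1/7); t_0 = 1/2; negate the roots.


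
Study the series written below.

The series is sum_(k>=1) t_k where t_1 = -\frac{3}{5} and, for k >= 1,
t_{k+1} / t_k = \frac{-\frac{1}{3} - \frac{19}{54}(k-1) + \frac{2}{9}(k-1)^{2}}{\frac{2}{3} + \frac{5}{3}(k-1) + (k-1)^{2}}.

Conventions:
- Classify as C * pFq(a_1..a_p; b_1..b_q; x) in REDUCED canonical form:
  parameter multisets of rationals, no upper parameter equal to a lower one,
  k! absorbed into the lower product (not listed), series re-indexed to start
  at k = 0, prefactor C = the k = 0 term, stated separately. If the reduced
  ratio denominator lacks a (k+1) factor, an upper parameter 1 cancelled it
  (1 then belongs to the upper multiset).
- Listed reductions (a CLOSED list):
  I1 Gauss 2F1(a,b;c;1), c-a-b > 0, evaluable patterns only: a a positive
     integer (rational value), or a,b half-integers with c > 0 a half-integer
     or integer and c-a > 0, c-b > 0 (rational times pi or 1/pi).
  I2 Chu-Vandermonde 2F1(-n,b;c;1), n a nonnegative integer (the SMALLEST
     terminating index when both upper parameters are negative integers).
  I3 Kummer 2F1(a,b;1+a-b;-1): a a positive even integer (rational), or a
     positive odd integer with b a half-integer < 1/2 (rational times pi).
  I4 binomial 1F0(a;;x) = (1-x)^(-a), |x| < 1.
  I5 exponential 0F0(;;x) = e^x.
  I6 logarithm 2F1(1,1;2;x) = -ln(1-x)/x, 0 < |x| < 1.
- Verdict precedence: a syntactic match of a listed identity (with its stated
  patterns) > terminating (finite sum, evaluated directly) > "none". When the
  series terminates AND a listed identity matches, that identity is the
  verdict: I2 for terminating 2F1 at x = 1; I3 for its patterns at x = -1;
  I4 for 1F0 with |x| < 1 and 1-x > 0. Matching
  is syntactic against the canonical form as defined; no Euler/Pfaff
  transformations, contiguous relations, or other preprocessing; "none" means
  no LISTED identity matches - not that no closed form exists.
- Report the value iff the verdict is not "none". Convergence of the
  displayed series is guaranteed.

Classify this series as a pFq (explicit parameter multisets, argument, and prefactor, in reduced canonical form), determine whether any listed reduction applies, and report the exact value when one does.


The series (x = \frac{2}{9}) is 1F0: upper {-\frac{9}{4}}, lower {-}, prefactor -\frac{3}{5}. Verdict: the I4 binomial reduction matches (the 1F0 binomial series: exponent 9/4, x = \frac{2}{9}). Exact value: \left(-\frac{3}{5}\right) \cdot \left(\frac{7}{9}\right)^{\frac{9}{4}}.

First insight: x = \frac{2}{9} and the ratio is unreduced: k + 2/3 divides both sides (C = -3/5).
Consecutive-term ratio: r(k) = \frac{2}{9} * (k-\frac{9}{4}) / [(k+1)] - rational in k. x = \frac{2}{9}; t_0 = -\frac{3}{5}; negate the roots.


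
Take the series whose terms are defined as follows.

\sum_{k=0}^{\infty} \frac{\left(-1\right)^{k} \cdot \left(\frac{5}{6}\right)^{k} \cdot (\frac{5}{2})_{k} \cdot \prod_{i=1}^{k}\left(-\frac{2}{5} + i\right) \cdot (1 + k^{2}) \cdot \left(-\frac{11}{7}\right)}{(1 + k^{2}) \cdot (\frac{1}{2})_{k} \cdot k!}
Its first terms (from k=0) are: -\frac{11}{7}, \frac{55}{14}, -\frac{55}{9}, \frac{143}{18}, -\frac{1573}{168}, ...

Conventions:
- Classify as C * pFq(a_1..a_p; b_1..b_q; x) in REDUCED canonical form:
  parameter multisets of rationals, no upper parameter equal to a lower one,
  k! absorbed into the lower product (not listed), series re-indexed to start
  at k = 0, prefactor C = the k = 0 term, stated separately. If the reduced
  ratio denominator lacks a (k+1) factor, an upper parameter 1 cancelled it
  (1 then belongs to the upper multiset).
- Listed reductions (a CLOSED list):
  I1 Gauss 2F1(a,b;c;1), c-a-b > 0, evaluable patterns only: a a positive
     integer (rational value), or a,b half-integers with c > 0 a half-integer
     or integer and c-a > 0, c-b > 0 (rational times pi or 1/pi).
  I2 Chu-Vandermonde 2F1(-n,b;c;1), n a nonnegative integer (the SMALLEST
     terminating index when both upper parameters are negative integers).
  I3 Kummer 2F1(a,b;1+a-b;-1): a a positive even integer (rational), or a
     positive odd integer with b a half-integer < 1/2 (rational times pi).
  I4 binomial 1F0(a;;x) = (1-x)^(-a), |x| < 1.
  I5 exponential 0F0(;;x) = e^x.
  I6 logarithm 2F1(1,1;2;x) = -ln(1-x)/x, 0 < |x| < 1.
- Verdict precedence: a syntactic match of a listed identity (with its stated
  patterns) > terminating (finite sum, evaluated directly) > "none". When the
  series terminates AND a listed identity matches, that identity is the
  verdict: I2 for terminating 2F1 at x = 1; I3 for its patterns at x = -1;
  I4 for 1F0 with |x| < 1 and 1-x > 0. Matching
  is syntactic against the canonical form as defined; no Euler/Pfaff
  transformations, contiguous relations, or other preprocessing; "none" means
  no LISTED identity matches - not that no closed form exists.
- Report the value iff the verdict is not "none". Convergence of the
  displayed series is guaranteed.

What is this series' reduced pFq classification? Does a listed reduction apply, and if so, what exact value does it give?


x = -\frac{5}{6} here; the reduced form reads 2F1, upper {\frac{3}{5}, \frac{5}{2}}, lower {\frac{1}{2}}, C = -\frac{11}{7}. Verdict: no listed reduction: x = -\frac{5}{6} and upper {\frac{3}{5}, \frac{5}{2}} fail every I1-I6 pattern.

First insight: with t_0 = -\frac{11}{7}, striking the common factor k^2 + 1 reduces the term (C = -11/7).
Consecutive-term ratio: r(k) = -\frac{5}{6} * (k+\frac{3}{5}) (k+\frac{5}{2}) / [(k+\frac{1}{2}) (k+1)] ; factor over Q: parameters, x = -\frac{5}{6}, and C = -\frac{11}{7}.


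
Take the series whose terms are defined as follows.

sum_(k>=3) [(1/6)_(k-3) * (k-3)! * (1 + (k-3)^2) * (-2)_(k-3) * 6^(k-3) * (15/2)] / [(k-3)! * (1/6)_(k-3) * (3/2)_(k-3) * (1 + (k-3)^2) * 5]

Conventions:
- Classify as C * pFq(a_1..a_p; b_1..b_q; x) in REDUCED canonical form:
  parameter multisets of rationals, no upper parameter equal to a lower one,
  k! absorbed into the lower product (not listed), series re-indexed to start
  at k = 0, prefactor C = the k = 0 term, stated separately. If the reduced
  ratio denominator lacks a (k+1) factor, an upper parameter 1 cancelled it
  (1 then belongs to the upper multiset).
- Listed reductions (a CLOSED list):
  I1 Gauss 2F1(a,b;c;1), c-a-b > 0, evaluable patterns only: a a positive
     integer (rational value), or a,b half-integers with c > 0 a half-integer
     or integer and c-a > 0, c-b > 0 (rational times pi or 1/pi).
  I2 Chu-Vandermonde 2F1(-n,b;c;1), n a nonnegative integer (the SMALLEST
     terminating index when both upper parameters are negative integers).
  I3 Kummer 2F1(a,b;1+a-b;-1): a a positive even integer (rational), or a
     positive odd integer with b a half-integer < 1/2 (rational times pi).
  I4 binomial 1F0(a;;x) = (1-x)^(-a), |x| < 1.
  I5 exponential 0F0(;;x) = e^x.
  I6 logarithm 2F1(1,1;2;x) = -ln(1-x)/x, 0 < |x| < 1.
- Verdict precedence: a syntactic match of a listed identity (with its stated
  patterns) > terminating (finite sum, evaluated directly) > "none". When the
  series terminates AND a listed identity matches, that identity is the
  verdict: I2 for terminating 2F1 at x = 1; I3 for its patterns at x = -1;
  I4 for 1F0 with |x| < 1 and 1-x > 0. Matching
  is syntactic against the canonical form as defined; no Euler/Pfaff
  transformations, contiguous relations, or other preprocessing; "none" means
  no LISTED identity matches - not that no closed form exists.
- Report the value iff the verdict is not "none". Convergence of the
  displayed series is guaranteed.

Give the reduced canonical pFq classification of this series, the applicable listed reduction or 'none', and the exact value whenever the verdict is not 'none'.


x = 6 here; the reduced form reads 2F1, upper {-2, 1}, lower {3/2}, C = 3/2. Verdict: terminating. With -2 upstairs the series is a 3-term polynomial sum; evaluated term by term. Exact value: 183/10.

First insight: t_0 being 3/2, the factor k^2 + 1 cancels (top and bottom), leaving C = 3/2.
Adjacent-term ratio: r(k) = 6 * (k-2) (k+1) / [(k+3/2) (k+1)] - rational in k, leading ratio 6; with t_0 = 3/2, classification follows.


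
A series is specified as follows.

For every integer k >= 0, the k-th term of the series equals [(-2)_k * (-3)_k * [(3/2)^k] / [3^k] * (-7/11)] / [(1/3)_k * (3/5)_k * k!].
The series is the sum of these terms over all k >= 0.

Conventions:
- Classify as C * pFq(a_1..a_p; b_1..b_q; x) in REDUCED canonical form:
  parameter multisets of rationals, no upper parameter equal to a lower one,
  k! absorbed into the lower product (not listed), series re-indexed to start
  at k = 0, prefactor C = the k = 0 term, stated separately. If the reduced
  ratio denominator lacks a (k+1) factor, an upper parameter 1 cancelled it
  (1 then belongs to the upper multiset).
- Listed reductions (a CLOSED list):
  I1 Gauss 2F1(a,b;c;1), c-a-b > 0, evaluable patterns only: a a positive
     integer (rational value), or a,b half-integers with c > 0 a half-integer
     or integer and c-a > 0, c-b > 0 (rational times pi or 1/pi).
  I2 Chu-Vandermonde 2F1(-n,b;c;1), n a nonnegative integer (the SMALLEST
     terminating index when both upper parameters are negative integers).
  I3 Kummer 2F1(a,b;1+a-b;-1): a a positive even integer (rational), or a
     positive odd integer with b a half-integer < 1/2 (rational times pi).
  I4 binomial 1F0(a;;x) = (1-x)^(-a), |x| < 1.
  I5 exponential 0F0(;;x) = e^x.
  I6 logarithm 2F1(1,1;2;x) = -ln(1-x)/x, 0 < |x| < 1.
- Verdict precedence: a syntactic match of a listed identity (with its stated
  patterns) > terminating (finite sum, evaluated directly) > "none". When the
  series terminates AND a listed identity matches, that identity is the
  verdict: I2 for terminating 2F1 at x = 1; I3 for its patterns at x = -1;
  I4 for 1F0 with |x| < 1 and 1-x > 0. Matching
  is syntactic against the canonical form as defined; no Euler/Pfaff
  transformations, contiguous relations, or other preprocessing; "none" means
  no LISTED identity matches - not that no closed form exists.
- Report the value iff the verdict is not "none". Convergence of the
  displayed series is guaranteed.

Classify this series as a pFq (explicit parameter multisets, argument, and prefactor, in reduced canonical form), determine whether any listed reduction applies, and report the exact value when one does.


With C = -7/11: the canonical form is 2F2(-3, -2; 1/3, 3/5; 1/2). Verdict: terminating - upper parameter -2 makes this a finite sum (last index 2), evaluated exactly. Its exact value is -8743/704.

Key observation: with t_0 = -7/11, the two k-th powers (C = -7/11, x = 1/2) combine into one argument.
Adjacent-term ratio: r(k) = (1/2) * (k-3) (k-2) / [(k+1/3) (k+3/5) (k+1)] - rational; roots negated = parameters, x = (1/2), C = -7/11.


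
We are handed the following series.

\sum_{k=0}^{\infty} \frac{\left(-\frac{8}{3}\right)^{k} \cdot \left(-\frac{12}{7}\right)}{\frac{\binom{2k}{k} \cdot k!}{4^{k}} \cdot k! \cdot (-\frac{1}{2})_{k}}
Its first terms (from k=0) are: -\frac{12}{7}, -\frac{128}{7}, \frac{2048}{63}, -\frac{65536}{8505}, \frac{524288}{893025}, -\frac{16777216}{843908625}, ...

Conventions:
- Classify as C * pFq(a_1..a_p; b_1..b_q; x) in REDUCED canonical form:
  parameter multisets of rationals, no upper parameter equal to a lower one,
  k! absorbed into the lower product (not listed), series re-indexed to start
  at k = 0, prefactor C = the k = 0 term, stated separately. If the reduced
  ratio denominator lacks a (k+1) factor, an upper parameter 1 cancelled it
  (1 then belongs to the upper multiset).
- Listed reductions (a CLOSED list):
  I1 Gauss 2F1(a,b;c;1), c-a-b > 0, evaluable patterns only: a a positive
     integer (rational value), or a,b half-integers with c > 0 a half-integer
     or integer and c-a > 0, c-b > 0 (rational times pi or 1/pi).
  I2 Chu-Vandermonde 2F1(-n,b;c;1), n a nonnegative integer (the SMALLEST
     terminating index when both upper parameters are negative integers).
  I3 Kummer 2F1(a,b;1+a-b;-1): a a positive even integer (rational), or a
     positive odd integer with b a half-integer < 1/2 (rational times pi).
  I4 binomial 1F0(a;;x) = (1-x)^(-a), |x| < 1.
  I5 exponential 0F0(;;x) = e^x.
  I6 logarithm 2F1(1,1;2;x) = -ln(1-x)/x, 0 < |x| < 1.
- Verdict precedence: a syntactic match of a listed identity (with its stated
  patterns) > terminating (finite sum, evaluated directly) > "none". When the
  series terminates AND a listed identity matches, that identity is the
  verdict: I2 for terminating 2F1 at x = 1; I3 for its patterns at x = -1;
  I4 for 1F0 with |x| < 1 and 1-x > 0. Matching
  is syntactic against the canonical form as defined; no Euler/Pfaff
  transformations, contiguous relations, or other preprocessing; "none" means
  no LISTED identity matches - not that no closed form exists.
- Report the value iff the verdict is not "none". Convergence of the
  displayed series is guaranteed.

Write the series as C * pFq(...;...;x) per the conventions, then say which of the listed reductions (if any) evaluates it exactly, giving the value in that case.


With C = -\frac{12}{7}: the canonical form is 0F2(-; -\frac{1}{2}, \frac{1}{2}; -\frac{8}{3}). Verdict: no listed reduction: x = -\frac{8}{3} and upper {-} fail every I1-I6 pattern.

Structural cue: t_0 being -\frac{12}{7}, the lower central binomial (C = -12/7) hides (1/2)_k.
Term ratio: r(k) = -\frac{8}{3} * 1 / [(k-\frac{1}{2}) (k+\frac{1}{2}) (k+1)] - rational in k, leading ratio -\frac{8}{3}; with t_0 = -\frac{12}{7}, classification follows.


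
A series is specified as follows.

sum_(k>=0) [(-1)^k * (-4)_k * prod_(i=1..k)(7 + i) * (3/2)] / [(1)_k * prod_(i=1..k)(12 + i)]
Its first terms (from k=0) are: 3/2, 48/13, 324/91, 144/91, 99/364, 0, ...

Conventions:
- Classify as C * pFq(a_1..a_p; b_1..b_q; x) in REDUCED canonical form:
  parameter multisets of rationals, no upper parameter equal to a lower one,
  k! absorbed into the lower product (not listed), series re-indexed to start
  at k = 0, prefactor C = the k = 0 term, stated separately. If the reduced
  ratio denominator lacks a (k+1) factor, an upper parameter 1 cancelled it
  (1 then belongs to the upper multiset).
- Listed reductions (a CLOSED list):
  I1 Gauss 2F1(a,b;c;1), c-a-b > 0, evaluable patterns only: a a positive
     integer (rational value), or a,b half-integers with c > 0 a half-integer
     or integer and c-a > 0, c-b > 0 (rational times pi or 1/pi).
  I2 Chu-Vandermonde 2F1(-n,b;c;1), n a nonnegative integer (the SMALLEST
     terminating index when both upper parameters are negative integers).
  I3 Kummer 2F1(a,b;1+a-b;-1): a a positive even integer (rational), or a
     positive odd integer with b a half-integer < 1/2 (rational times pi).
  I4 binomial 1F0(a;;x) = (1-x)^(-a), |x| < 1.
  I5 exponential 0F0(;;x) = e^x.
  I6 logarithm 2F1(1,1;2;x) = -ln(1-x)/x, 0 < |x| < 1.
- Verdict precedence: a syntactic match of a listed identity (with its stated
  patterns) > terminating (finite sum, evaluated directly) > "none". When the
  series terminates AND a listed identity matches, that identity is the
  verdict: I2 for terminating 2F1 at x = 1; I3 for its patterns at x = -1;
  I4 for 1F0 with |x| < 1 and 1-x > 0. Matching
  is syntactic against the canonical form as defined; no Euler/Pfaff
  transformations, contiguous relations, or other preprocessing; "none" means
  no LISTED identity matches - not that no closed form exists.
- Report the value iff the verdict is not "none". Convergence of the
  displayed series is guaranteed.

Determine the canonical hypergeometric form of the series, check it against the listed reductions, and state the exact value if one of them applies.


x = -1 here; the reduced form reads 2F1, upper {-4, 8}, lower {13}, C = 3/2. Verdict: this is Kummer (I3) (x = -1; c = 13 equals 1+a-b for upper {-4, 8}: listed pattern). Sum: 297/28.

First insight: t_0 = 3/2 here, and the running product (prefactor 3/2) telescopes to a rising factorial.
Ratio: r(k) = (-1) * (k-4) (k+8) / [(k+13) (k+1)] - rational in k, leading ratio (-1); with t_0 = 3/2, classification follows.


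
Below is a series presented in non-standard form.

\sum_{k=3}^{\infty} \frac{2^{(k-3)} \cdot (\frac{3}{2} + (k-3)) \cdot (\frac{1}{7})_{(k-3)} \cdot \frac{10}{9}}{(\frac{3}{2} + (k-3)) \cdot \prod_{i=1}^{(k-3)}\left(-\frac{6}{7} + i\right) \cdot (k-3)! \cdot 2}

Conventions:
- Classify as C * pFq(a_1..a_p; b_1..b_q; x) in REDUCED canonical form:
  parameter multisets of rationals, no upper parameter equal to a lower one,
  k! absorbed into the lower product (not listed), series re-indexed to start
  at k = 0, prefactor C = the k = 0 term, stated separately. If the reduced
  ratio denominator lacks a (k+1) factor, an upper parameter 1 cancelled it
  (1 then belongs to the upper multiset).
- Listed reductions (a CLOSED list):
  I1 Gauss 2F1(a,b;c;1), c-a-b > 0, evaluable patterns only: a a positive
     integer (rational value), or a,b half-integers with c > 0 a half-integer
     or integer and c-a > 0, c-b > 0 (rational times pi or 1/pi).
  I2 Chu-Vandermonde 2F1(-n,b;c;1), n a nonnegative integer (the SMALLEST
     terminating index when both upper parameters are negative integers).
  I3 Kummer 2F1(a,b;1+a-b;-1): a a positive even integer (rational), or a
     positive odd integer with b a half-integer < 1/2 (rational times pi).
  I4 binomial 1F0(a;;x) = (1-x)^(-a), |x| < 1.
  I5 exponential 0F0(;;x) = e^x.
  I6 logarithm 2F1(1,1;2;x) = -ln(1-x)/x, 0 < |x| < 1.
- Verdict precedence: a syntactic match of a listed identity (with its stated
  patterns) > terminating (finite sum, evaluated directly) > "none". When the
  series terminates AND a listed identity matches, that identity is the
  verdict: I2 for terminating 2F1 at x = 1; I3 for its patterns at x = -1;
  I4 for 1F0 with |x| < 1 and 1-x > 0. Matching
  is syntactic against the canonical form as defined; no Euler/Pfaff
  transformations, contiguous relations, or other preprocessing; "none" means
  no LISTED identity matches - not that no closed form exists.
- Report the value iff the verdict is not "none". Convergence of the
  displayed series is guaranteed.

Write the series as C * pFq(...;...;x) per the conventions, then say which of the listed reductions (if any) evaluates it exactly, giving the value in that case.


Prefactor \frac{5}{9}, argument 2: 0F0 with upper {-} over lower {-}. Verdict (x = 2): the exponential series (I5) applies (the 0F0 exponential series at x = 2). Exact value: \frac{5}{9} \cdot e^{2}.

First insight: t_0 = \frac{5}{9} here, and the constant factors (C = 5/9) combine into one prefactor.
Step ratio: r(k) = 2 * 1 / [(k+1)] - poly over poly, x = 2 from leading terms; C = \frac{5}{9} at k = 0.


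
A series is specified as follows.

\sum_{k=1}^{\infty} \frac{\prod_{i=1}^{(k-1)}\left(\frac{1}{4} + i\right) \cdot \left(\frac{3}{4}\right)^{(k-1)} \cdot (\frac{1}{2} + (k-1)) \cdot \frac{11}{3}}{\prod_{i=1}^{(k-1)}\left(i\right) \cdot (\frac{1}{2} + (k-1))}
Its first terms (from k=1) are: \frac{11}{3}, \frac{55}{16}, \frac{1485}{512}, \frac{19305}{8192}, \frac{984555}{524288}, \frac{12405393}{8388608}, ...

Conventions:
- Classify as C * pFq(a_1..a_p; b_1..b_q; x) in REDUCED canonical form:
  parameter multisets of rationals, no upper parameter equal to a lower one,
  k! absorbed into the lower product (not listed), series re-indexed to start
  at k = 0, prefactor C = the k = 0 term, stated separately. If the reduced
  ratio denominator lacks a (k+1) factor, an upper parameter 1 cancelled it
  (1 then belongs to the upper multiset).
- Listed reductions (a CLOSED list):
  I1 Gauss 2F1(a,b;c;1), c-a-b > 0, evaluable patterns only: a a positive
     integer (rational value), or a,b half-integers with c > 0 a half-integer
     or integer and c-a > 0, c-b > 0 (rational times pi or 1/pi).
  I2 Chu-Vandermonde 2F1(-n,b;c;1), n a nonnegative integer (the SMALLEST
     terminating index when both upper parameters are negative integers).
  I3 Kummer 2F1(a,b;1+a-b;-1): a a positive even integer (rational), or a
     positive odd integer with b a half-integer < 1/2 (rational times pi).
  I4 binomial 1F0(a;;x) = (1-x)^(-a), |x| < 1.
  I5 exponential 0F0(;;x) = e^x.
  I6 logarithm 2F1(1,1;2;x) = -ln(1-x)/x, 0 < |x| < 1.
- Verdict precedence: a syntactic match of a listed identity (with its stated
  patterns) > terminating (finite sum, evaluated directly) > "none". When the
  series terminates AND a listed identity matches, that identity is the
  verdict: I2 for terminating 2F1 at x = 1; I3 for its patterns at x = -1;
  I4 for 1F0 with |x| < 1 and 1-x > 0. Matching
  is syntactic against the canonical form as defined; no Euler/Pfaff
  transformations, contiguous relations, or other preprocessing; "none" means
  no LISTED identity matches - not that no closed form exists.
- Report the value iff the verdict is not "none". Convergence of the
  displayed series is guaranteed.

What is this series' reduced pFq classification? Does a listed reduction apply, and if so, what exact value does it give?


Prefactor \frac{11}{3}, argument \frac{3}{4}: 1F0 with upper {\frac{5}{4}} over lower {-}. Verdict: this is binomial (I4) (the 1F0 binomial series: exponent -5/4, x = \frac{3}{4}). Hence: \frac{11}{3} \cdot \left(\frac{1}{4}\right)^{-\frac{5}{4}}.

Key observation: t_0 = \frac{11}{3} here, and k + 1/2 divides numerator and denominator alike; C = 11/3, x = 3/4 after cancelling.
Term ratio: r(k) = \frac{3}{4} * (k+\frac{5}{4}) / [(k+1)] - poly over poly, x = \frac{3}{4} from leading terms; C = \frac{11}{3} at k = 0.


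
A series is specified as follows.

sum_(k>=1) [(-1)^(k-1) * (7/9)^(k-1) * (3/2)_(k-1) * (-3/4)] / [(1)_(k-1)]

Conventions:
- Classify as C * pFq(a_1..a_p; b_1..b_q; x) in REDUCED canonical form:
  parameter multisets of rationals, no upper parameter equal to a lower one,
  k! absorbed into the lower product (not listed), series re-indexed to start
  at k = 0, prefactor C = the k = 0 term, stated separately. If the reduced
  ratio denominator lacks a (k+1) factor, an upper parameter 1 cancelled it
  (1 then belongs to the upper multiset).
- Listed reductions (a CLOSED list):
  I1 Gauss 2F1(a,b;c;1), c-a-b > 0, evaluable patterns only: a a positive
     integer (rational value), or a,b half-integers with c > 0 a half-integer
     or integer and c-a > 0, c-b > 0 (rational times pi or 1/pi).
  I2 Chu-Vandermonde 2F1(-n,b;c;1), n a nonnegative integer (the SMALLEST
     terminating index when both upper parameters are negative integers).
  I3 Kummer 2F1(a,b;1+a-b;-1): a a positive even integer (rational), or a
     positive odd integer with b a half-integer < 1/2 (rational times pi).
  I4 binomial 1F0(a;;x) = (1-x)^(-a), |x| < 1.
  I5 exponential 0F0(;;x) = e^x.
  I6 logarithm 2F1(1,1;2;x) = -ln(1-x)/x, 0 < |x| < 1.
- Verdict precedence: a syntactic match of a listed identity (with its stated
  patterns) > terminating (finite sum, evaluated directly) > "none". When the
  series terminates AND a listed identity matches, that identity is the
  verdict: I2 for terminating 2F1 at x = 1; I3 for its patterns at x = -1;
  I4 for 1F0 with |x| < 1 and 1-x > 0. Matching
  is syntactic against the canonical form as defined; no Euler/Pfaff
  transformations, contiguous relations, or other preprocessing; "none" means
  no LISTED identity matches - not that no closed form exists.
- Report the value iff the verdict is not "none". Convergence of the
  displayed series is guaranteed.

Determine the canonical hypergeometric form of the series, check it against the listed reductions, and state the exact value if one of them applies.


First insight: with t_0 = -3/4, (1)_k (C = -3/4, x = -7/9) is k! itself.
Step ratio: r(k) = (-7/9) * (k+3/2) / [(k+1)] - rational; roots negated = parameters, x = (-7/9), C = -3/4.

Canonical form: C = -3/4 times 1F0 with upper {3/2}, lower {-}, x = -7/9. Verdict: binomial (I4) fires (the 1F0 binomial series: exponent -3/2, x = -7/9). Exact value: (-3/4) * (16/9)^(-3/2).


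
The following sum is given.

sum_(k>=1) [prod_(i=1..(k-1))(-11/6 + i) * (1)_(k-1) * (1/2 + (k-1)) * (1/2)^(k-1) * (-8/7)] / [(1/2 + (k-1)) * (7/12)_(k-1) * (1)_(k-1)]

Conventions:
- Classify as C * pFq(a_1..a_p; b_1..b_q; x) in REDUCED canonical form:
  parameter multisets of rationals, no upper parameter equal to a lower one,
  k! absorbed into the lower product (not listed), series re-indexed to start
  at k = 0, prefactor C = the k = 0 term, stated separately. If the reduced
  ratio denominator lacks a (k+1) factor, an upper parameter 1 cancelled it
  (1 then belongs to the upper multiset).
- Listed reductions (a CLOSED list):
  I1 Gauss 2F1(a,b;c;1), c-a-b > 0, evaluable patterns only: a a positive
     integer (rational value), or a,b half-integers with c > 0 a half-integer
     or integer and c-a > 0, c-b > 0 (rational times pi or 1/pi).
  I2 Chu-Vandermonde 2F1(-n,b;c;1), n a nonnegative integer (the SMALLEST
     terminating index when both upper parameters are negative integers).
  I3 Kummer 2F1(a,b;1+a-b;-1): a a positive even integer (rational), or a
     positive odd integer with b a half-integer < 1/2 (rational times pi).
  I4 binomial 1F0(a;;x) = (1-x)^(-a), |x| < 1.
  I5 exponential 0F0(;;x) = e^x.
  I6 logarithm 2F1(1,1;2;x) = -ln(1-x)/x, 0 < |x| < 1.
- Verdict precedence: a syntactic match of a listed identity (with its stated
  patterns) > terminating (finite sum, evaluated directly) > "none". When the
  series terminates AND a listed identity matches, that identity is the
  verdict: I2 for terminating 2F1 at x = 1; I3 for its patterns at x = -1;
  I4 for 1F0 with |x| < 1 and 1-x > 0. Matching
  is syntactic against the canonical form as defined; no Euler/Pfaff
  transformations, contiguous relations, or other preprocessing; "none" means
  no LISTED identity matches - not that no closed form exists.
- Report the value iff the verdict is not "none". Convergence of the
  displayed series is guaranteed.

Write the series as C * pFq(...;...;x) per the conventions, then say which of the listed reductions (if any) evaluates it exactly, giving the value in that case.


The series (x = 1/2) is 2F1: upper {-5/6, 1}, lower {7/12}, prefactor -8/7. Verdict: none - at argument 1/2 the multisets {-5/6, 1} ; {7/12} match no listed identity.

The tell: t_0 being -8/7, k + 1/2 divides numerator and denominator alike; C = -8/7 after cancelling.
Term ratio: r(k) = (1/2) * (k-5/6) (k+1) / [(k+7/12) (k+1)] - rational; roots negated = parameters, x = (1/2), C = -8/7.
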